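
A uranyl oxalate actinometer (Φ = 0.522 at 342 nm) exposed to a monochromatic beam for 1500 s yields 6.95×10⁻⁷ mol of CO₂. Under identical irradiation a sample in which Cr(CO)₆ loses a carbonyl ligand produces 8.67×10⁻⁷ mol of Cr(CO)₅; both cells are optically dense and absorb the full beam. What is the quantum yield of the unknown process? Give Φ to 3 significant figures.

Φ = 0.651

Photons absorbed by the actinometer: 6.95×10⁻⁷ / 0.522 = 1.331×10⁻⁶ mol.
Φ(unknown) = 8.67×10⁻⁷ / 1.331×10⁻⁶ = 0.651.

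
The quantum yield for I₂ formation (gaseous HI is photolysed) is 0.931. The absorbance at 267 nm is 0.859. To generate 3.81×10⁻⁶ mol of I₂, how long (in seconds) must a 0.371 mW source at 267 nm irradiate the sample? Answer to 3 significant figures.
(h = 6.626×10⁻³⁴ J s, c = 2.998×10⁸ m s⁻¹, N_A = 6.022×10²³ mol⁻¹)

Photons that must be absorbed: 3.81×10⁻⁶ / 0.931 = 4.092×10⁻⁶ mol.
Fraction absorbed: 1 − 10^(−0.859) = 0.8616.
Incident photons needed: 4.092×10⁻⁶ / 0.8616 = 4.749×10⁻⁶ mol.
Photon energy: hc/λ = 7.440×10⁻¹⁹ J; per mole, 4.480×10⁵ J mol⁻¹.
Energy required: 4.749×10⁻⁶ × 4.480×10⁵ = 2.128 J.
Time: 2.128 J / 0.000371 W = 5740 s.

t ≈ 5740 s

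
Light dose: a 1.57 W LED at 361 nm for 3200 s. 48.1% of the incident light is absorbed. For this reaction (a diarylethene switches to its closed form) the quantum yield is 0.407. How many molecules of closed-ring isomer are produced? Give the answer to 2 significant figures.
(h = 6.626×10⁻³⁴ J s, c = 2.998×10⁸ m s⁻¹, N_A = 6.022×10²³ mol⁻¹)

1.8×10²¹ molecules

Photon energy at 361 nm: hc/λ = (6.626×10⁻³⁴)(2.998×10⁸)/(361×10⁻⁹) = 5.503×10⁻¹⁹ J.
Energy delivered: (1.57 W)(3200 s) = 5024 J.
Photons incident: 5024 / 5.503×10⁻¹⁹ = 9.130×10²¹, i.e. 9.130×10²¹/6.022×10²³ = 0.01516 mol.
Photons absorbed: 0.481 × 0.01516 = 0.007292 mol.
Product: Φ × n_abs = 0.407 × 0.007292 = 0.002968 mol.
As a count: 0.002968 × 6.022×10²³ = 1.8×10²¹.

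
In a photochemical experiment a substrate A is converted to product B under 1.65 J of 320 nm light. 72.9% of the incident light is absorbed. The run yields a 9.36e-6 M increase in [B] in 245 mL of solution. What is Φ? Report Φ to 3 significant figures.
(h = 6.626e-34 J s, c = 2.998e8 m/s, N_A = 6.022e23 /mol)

Φ = 0.713

Product: (9.36e-6 M)(0.245 L) = 2.293e-6 mol.
Photon energy at 320 nm: hc/λ = (6.626e-34)(2.998e8)/(320e-9) = 6.208e-19 J.
Photons incident: 1.65 / 6.208e-19 = 2.658e18, i.e. 2.658e18/6.022e23 = 4.414e-6 mol.
Photons absorbed: 0.729 × 4.414e-6 = 3.218e-6 mol.
Φ = 2.293e-6 mol / 3.218e-6 mol photons = 0.713.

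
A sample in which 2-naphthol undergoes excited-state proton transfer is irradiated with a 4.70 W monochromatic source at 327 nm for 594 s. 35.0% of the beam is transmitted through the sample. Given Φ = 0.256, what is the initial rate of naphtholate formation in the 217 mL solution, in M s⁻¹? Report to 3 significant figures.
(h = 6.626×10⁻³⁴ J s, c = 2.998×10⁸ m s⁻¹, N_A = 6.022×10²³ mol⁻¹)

Photon energy at 327 nm: hc/λ = (6.626×10⁻³⁴)(2.998×10⁸)/(327×10⁻⁹) = 6.075×10⁻¹⁹ J.
Energy delivered: (4.70 W)(594 s) = 2792 J.
Photons incident: 2792 / 6.075×10⁻¹⁹ = 4.596×10²¹, i.e. 4.596×10²¹/6.022×10²³ = 0.007632 mol.
Fraction absorbed: 1 − 35.0/100 = 0.6500.
Photons absorbed: 0.6500 × 0.007632 = 0.004961 mol.
Product formed: 0.256 × 0.004961 = 0.001270 mol.
Rate: 0.001270 mol / (594 s × 0.217 L) = 9.85×10⁻⁶ M s⁻¹.

9.85×10⁻⁶ M s⁻¹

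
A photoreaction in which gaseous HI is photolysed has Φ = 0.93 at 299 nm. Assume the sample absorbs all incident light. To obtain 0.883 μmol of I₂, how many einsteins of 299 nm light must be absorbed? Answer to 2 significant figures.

9.5e-7 einstein

Product: 0.883 μmol = 8.83e-7 mol.
Photons that must be absorbed: 8.83e-7 / 0.93 = 9.495e-7 mol.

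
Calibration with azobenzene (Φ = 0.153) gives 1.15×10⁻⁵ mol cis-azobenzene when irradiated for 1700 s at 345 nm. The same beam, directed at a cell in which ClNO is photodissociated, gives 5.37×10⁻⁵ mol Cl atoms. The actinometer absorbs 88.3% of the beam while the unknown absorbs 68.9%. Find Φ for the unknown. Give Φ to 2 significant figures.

Φ = 0.92

Photons absorbed by the actinometer: 1.15×10⁻⁵ / 0.153 = 7.516×10⁻⁵ mol.
Incident flux: 7.516×10⁻⁵ / 0.883 = 8.512×10⁻⁵ einstein.
Absorbed by unknown: 0.689 × 8.512×10⁻⁵ = 5.865×10⁻⁵ mol.
Φ(unknown) = 5.37×10⁻⁵ / 5.865×10⁻⁵ = 0.92.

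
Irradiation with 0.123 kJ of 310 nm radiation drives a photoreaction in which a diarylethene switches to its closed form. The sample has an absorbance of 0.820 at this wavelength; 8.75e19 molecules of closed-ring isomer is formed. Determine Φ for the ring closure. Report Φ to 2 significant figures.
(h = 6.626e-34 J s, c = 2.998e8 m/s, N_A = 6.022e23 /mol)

Product: 8.75e19 / 6.022e23 = 1.453e-4 mol.
Photon energy at 310 nm: hc/λ = (6.626e-34)(2.998e8)/(310e-9) = 6.408e-19 J.
Incident energy: 0.123 kJ = 123 J.
Photons incident: 123 / 6.408e-19 = 1.919e20, i.e. 1.919e20/6.022e23 = 3.187e-4 mol.
Fraction absorbed: 1 − 10^(−0.820) = 0.8486.
Photons absorbed: 0.8486 × 3.187e-4 = 2.704e-4 mol.
Φ = 1.453e-4 mol / 2.704e-4 mol photons = 0.54.

Φ = 0.54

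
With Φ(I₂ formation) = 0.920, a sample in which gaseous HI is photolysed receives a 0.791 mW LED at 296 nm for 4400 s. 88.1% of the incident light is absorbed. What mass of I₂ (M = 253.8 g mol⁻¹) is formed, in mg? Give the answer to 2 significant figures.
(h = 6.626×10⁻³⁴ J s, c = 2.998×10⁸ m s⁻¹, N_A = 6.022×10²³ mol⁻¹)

1.8 mg

Photon energy at 296 nm: hc/λ = (6.626×10⁻³⁴)(2.998×10⁸)/(296×10⁻⁹) = 6.711×10⁻¹⁹ J.
Energy delivered: (0.791 mW)(4400 s) = 3.480 J.
Photons incident: 3.480 / 6.711×10⁻¹⁹ = 5.186×10¹⁸, i.e. 5.186×10¹⁸/6.022×10²³ = 8.612×10⁻⁶ mol.
Photons absorbed: 0.881 × 8.612×10⁻⁶ = 7.587×10⁻⁶ mol.
Product: Φ × n_abs = 0.920 × 7.587×10⁻⁶ = 6.980×10⁻⁶ mol.
Mass: 6.980×10⁻⁶ × 253.8 = 0.001772 g = 1.8 mg.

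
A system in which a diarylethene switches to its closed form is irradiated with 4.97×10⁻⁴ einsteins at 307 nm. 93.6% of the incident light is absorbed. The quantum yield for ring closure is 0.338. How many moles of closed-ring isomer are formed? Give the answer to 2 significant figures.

1.6×10⁻⁴ mol

Photons absorbed: 0.936 × 4.97×10⁻⁴ = 4.652×10⁻⁴ mol.
Product: Φ × n_abs = 0.338 × 4.652×10⁻⁴ = 1.572×10⁻⁴ mol.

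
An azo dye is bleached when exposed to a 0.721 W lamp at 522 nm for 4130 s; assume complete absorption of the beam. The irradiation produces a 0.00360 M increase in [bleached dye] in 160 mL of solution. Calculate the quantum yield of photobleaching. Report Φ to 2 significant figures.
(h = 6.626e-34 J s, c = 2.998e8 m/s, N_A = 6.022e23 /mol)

Product: (0.00360 M)(0.16 L) = 5.760e-4 mol.
Photon energy at 522 nm: hc/λ = (6.626e-34)(2.998e8)/(522e-9) = 3.806e-19 J.
Energy delivered: (0.721 W)(4130 s) = 2978 J.
Photons incident: 2978 / 3.806e-19 = 7.824e21, i.e. 7.824e21/6.022e23 = 0.01299 mol.
Φ = 5.760e-4 mol / 0.01299 mol photons = 0.044.

Φ = 0.044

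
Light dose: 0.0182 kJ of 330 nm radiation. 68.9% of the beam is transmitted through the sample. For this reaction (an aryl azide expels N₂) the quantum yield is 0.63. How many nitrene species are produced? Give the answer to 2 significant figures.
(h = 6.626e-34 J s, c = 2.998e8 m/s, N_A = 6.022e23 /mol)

Photon energy at 330 nm: hc/λ = (6.626e-34)(2.998e8)/(330e-9) = 6.020e-19 J.
Incident energy: 0.0182 kJ = 18.2 J.
Photons incident: 18.2 / 6.020e-19 = 3.023e19, i.e. 3.023e19/6.022e23 = 5.020e-5 mol.
Fraction absorbed: 1 − 68.9/100 = 0.3110.
Photons absorbed: 0.3110 × 5.020e-5 = 1.561e-5 mol.
Product: Φ × n_abs = 0.63 × 1.561e-5 = 9.834e-6 mol.
As a count: 9.834e-6 × 6.022e23 = 5.9e18.

5.9e18 species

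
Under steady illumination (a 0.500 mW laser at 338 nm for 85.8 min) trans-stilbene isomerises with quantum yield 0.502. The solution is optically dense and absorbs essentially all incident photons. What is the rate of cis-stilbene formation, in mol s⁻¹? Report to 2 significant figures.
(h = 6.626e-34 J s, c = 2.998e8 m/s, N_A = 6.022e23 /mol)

7.1e-10 mol s⁻¹

Photon energy at 338 nm: hc/λ = (6.626e-34)(2.998e8)/(338e-9) = 5.877e-19 J.
Energy delivered: (0.500 mW)(5148 s) = 2.574 J.
Photons incident: 2.574 / 5.877e-19 = 4.380e18, i.e. 4.380e18/6.022e23 = 7.273e-6 mol.
Product formed: 0.502 × 7.273e-6 = 3.651e-6 mol.
Rate: 3.651e-6 / 5148 s = 7.1e-10 mol s⁻¹.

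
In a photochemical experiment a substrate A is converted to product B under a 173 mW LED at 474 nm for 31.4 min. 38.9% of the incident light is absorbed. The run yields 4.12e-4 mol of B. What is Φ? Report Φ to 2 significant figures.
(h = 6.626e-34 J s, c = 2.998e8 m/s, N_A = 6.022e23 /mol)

Photon energy at 474 nm: hc/λ = (6.626e-34)(2.998e8)/(474e-9) = 4.191e-19 J.
Energy delivered: (173 mW)(1884 s) = 325.9 J.
Photons incident: 325.9 / 4.191e-19 = 7.776e20, i.e. 7.776e20/6.022e23 = 0.001291 mol.
Photons absorbed: 0.389 × 0.001291 = 5.022e-4 mol.
Φ = 4.12e-4 mol / 5.022e-4 mol photons = 0.82.

Φ = 0.82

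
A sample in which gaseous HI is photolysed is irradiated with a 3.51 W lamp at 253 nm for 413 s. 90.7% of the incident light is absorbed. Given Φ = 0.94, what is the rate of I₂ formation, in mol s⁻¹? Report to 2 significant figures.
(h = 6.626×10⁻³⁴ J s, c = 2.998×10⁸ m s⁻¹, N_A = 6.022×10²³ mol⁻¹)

6.3×10⁻⁶ mol s⁻¹

Photon energy at 253 nm: hc/λ = (6.626×10⁻³⁴)(2.998×10⁸)/(253×10⁻⁹) = 7.852×10⁻¹⁹ J.
Energy delivered: (3.51 W)(413 s) = 1450 J.
Photons incident: 1450 / 7.852×10⁻¹⁹ = 1.847×10²¹, i.e. 1.847×10²¹/6.022×10²³ = 0.003067 mol.
Photons absorbed: 0.907 × 0.003067 = 0.002782 mol.
Product formed: 0.94 × 0.002782 = 0.002615 mol.
Rate: 0.002615 / 413 s = 6.3×10⁻⁶ mol s⁻¹.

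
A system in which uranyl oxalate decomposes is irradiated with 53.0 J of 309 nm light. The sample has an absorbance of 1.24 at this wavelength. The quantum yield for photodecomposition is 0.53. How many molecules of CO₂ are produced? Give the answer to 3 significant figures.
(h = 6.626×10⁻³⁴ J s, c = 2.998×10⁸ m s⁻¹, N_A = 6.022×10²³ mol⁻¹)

Photon energy at 309 nm: hc/λ = (6.626×10⁻³⁴)(2.998×10⁸)/(309×10⁻⁹) = 6.429×10⁻¹⁹ J.
Photons incident: 53.0 / 6.429×10⁻¹⁹ = 8.244×10¹⁹, i.e. 8.244×10¹⁹/6.022×10²³ = 1.369×10⁻⁴ mol.
Fraction absorbed: 1 − 10^(−1.24) = 0.9425.
Photons absorbed: 0.9425 × 1.369×10⁻⁴ = 1.290×10⁻⁴ mol.
Product: Φ × n_abs = 0.53 × 1.290×10⁻⁴ = 6.837×10⁻⁵ mol.
As a count: 6.837×10⁻⁵ × 6.022×10²³ = 4.12×10¹⁹.

4.12×10¹⁹ molecules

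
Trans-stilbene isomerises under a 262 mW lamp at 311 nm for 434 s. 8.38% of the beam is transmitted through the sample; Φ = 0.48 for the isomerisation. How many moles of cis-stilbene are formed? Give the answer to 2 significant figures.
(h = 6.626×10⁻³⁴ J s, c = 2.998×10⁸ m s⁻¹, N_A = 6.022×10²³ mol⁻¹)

1.3×10⁻⁴ mol

Photon energy at 311 nm: hc/λ = (6.626×10⁻³⁴)(2.998×10⁸)/(311×10⁻⁹) = 6.387×10⁻¹⁹ J.
Energy delivered: (262 mW)(434 s) = 113.7 J.
Photons incident: 113.7 / 6.387×10⁻¹⁹ = 1.780×10²⁰, i.e. 1.780×10²⁰/6.022×10²³ = 2.956×10⁻⁴ mol.
Fraction absorbed: 1 − 8.38/100 = 0.9162.
Photons absorbed: 0.9162 × 2.956×10⁻⁴ = 2.708×10⁻⁴ mol.
Product: Φ × n_abs = 0.48 × 2.708×10⁻⁴ = 1.300×10⁻⁴ mol.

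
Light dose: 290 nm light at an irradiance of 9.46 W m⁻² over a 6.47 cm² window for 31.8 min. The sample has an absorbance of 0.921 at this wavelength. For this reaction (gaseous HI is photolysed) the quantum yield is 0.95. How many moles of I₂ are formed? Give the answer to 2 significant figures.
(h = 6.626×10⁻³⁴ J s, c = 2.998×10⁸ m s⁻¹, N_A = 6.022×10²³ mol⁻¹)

Photon energy at 290 nm: hc/λ = (6.626×10⁻³⁴)(2.998×10⁸)/(290×10⁻⁹) = 6.850×10⁻¹⁹ J.
Energy delivered: (9.46 W m⁻²)(6.47×10⁻⁴ m²)(1908 s) = 11.68 J.
Photons incident: 11.68 / 6.850×10⁻¹⁹ = 1.705×10¹⁹, i.e. 1.705×10¹⁹/6.022×10²³ = 2.831×10⁻⁵ mol.
Fraction absorbed: 1 − 10^(−0.921) = 0.8801.
Photons absorbed: 0.8801 × 2.831×10⁻⁵ = 2.492×10⁻⁵ mol.
Product: Φ × n_abs = 0.95 × 2.492×10⁻⁵ = 2.367×10⁻⁵ mol.

2.4×10⁻⁵ mol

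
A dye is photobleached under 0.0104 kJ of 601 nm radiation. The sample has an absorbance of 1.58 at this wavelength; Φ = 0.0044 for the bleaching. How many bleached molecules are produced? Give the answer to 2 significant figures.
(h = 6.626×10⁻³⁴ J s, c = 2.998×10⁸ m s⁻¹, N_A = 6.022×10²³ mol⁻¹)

1.3×10¹⁷ bleached molecules

Photon energy at 601 nm: hc/λ = (6.626×10⁻³⁴)(2.998×10⁸)/(601×10⁻⁹) = 3.305×10⁻¹⁹ J.
Incident energy: 0.0104 kJ = 10.4 J.
Photons incident: 10.4 / 3.305×10⁻¹⁹ = 3.147×10¹⁹, i.e. 3.147×10¹⁹/6.022×10²³ = 5.226×10⁻⁵ mol.
Fraction absorbed: 1 − 10^(−1.58) = 0.9737.
Photons absorbed: 0.9737 × 5.226×10⁻⁵ = 5.089×10⁻⁵ mol.
Product: Φ × n_abs = 0.0044 × 5.089×10⁻⁵ = 2.239×10⁻⁷ mol.
As a count: 2.239×10⁻⁷ × 6.022×10²³ = 1.3×10¹⁷.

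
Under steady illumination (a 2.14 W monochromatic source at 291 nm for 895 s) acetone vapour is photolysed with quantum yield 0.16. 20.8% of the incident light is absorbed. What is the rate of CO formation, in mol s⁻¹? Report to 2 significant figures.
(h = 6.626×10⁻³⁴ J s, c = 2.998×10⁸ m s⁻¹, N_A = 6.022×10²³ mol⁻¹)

1.7×10⁻⁷ mol s⁻¹

Photon energy at 291 nm: hc/λ = (6.626×10⁻³⁴)(2.998×10⁸)/(291×10⁻⁹) = 6.826×10⁻¹⁹ J.
Energy delivered: (2.14 W)(895 s) = 1915 J.
Photons incident: 1915 / 6.826×10⁻¹⁹ = 2.805×10²¹, i.e. 2.805×10²¹/6.022×10²³ = 0.004658 mol.
Photons absorbed: 0.208 × 0.004658 = 9.689×10⁻⁴ mol.
Product formed: 0.16 × 9.689×10⁻⁴ = 1.550×10⁻⁴ mol.
Rate: 1.550×10⁻⁴ / 895 s = 1.7×10⁻⁷ mol s⁻¹.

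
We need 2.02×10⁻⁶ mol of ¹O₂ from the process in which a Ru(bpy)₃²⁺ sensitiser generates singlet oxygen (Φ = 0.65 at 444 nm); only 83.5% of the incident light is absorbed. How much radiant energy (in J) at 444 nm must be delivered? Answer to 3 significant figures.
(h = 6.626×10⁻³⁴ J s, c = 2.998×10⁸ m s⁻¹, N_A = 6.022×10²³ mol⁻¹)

1.00 J

Photons that must be absorbed: 2.02×10⁻⁶ / 0.65 = 3.108×10⁻⁶ mol.
Incident photons needed: 3.108×10⁻⁶ / 0.835 = 3.722×10⁻⁶ mol.
Photon energy: hc/λ = 4.474×10⁻¹⁹ J; per mole, 2.694×10⁵ J mol⁻¹.
Energy required: 3.722×10⁻⁶ × 2.694×10⁵ = 1.00 J.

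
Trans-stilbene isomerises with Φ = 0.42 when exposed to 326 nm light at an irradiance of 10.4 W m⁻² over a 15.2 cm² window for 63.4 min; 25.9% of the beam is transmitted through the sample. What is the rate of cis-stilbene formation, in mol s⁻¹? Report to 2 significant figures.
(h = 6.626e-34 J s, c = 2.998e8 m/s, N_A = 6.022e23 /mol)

Photon energy at 326 nm: hc/λ = (6.626e-34)(2.998e8)/(326e-9) = 6.093e-19 J.
Energy delivered: (10.4 W m⁻²)(15.2e-4 m²)(3804 s) = 60.13 J.
Photons incident: 60.13 / 6.093e-19 = 9.869e19, i.e. 9.869e19/6.022e23 = 1.639e-4 mol.
Fraction absorbed: 1 − 25.9/100 = 0.7410.
Photons absorbed: 0.7410 × 1.639e-4 = 1.214e-4 mol.
Product formed: 0.42 × 1.214e-4 = 5.099e-5 mol.
Rate: 5.099e-5 / 3804 s = 1.3e-8 mol s⁻¹.

1.3e-8 mol s⁻¹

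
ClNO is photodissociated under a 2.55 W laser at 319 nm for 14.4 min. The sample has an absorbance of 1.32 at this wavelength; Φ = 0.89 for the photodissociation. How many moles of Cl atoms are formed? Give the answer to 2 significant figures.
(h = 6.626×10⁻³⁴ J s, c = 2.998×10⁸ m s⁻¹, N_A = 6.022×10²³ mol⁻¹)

0.0050 mol

Photon energy at 319 nm: hc/λ = (6.626×10⁻³⁴)(2.998×10⁸)/(319×10⁻⁹) = 6.227×10⁻¹⁹ J.
Energy delivered: (2.55 W)(864 s) = 2203 J.
Photons incident: 2203 / 6.227×10⁻¹⁹ = 3.538×10²¹, i.e. 3.538×10²¹/6.022×10²³ = 0.005875 mol.
Fraction absorbed: 1 − 10^(−1.32) = 0.9521.
Photons absorbed: 0.9521 × 0.005875 = 0.005594 mol.
Product: Φ × n_abs = 0.89 × 0.005594 = 0.004979 mol.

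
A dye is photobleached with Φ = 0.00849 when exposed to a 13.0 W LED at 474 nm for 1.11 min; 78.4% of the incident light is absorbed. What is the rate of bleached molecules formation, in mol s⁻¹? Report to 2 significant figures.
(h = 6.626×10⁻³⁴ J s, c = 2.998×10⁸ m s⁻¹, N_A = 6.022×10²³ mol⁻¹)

Photon energy at 474 nm: hc/λ = (6.626×10⁻³⁴)(2.998×10⁸)/(474×10⁻⁹) = 4.191×10⁻¹⁹ J.
Energy delivered: (13.0 W)(66.6 s) = 865.8 J.
Photons incident: 865.8 / 4.191×10⁻¹⁹ = 2.066×10²¹, i.e. 2.066×10²¹/6.022×10²³ = 0.003431 mol.
Photons absorbed: 0.784 × 0.003431 = 0.002690 mol.
Product formed: 0.00849 × 0.002690 = 2.284×10⁻⁵ mol.
Rate: 2.284×10⁻⁵ / 66.6 s = 3.4×10⁻⁷ mol s⁻¹.

3.4×10⁻⁷ mol s⁻¹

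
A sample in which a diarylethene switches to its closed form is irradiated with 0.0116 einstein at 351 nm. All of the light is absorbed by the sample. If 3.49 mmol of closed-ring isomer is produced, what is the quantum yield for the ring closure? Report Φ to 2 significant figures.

Φ = 0.30

Product: 3.49 mmol = 0.00349 mol.
Φ = 0.00349 mol / 0.0116 mol photons = 0.30.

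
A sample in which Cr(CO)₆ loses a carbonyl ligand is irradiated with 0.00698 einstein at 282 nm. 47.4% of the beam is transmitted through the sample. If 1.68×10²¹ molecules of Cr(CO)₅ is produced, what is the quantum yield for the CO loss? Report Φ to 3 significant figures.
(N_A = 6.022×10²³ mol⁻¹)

Product: 1.68×10²¹ / 6.022×10²³ = 0.002790 mol.
Fraction absorbed: 1 − 47.4/100 = 0.5260.
Photons absorbed: 0.5260 × 0.00698 = 0.003671 mol.
Φ = 0.002790 mol / 0.003671 mol photons = 0.760.

Φ = 0.760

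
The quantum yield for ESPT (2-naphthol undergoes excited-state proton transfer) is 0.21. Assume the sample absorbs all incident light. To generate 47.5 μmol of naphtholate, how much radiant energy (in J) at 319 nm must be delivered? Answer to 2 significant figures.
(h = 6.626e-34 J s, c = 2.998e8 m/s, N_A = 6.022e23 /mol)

Product: 47.5 μmol = 4.75e-5 mol.
Photons that must be absorbed: 4.75e-5 / 0.21 = 2.262e-4 mol.
Photon energy: hc/λ = 6.227e-19 J; per mole, 3.750e5 J mol⁻¹.
Energy required: 2.262e-4 × 3.750e5 = 85 J.

85 J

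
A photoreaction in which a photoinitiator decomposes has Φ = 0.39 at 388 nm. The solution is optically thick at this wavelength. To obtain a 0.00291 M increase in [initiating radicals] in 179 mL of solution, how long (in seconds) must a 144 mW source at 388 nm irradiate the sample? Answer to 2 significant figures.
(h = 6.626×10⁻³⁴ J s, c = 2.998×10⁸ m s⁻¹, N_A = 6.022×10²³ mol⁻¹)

Product: (0.00291 M)(0.179 L) = 5.209×10⁻⁴ mol.
Photons that must be absorbed: 5.209×10⁻⁴ / 0.39 = 0.001336 mol.
Photon energy: hc/λ = 5.120×10⁻¹⁹ J; per mole, 3.083×10⁵ J mol⁻¹.
Energy required: 0.001336 × 3.083×10⁵ = 411.9 J.
Time: 411.9 J / 0.144 W = 2900 s.

t ≈ 2900 s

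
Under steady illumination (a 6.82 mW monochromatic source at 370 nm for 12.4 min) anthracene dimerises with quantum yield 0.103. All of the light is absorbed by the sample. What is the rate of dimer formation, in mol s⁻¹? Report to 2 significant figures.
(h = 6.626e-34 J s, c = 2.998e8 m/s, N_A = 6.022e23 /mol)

2.2e-9 mol s⁻¹

Photon energy at 370 nm: hc/λ = (6.626e-34)(2.998e8)/(370e-9) = 5.369e-19 J.
Energy delivered: (6.82 mW)(744 s) = 5.074 J.
Photons incident: 5.074 / 5.369e-19 = 9.451e18, i.e. 9.451e18/6.022e23 = 1.569e-5 mol.
Product formed: 0.103 × 1.569e-5 = 1.616e-6 mol.
Rate: 1.616e-6 / 744 s = 2.2e-9 mol s⁻¹.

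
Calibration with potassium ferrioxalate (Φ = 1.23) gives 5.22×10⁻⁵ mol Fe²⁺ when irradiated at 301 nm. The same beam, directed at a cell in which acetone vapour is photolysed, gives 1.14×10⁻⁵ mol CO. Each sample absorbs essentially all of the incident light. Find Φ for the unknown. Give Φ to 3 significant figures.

Photons absorbed by the actinometer: 5.22×10⁻⁵ / 1.23 = 4.244×10⁻⁵ mol.
Φ(unknown) = 1.14×10⁻⁵ / 4.244×10⁻⁵ = 0.269.

Φ = 0.269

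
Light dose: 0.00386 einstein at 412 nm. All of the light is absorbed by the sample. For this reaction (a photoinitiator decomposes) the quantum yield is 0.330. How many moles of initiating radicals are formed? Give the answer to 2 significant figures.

0.0013 mol

Product: Φ × n_abs = 0.330 × 0.00386 = 0.001274 mol.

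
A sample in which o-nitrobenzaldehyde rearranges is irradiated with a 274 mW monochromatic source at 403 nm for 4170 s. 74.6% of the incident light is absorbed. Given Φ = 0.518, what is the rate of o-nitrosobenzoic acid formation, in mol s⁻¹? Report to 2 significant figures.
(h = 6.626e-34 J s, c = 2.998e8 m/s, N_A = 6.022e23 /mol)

3.6e-7 mol s⁻¹

Photon energy at 403 nm: hc/λ = (6.626e-34)(2.998e8)/(403e-9) = 4.929e-19 J.
Energy delivered: (274 mW)(4170 s) = 1143 J.
Photons incident: 1143 / 4.929e-19 = 2.319e21, i.e. 2.319e21/6.022e23 = 0.003851 mol.
Photons absorbed: 0.746 × 0.003851 = 0.002873 mol.
Product formed: 0.518 × 0.002873 = 0.001488 mol.
Rate: 0.001488 / 4170 s = 3.6e-7 mol s⁻¹.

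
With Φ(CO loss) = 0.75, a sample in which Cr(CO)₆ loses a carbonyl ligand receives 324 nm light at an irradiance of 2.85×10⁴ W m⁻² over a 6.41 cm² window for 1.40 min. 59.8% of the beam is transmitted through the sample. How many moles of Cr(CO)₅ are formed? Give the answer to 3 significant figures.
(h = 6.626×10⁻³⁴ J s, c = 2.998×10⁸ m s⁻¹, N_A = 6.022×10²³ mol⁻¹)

0.00125 mol

Photon energy at 324 nm: hc/λ = (6.626×10⁻³⁴)(2.998×10⁸)/(324×10⁻⁹) = 6.131×10⁻¹⁹ J.
Energy delivered: (2.85×10⁴ W m⁻²)(6.41×10⁻⁴ m²)(84 s) = 1535 J.
Photons incident: 1535 / 6.131×10⁻¹⁹ = 2.504×10²¹, i.e. 2.504×10²¹/6.022×10²³ = 0.004158 mol.
Fraction absorbed: 1 − 59.8/100 = 0.4020.
Photons absorbed: 0.4020 × 0.004158 = 0.001672 mol.
Product: Φ × n_abs = 0.75 × 0.001672 = 0.001254 mol.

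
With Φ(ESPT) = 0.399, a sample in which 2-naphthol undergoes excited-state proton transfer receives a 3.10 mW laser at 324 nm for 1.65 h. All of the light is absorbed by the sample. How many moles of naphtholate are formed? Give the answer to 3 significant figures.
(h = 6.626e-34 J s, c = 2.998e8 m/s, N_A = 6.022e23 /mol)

Photon energy at 324 nm: hc/λ = (6.626e-34)(2.998e8)/(324e-9) = 6.131e-19 J.
Energy delivered: (3.10 mW)(5940 s) = 18.41 J.
Photons incident: 18.41 / 6.131e-19 = 3.003e19, i.e. 3.003e19/6.022e23 = 4.987e-5 mol.
Product: Φ × n_abs = 0.399 × 4.987e-5 = 1.990e-5 mol.

1.99e-5 mol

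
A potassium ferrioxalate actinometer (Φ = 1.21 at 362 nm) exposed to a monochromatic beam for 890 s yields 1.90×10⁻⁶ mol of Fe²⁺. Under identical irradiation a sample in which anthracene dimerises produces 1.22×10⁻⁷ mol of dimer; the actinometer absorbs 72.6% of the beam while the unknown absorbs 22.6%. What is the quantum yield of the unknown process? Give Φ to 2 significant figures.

Photons absorbed by the actinometer: 1.90×10⁻⁶ / 1.21 = 1.570×10⁻⁶ mol.
Incident flux: 1.570×10⁻⁶ / 0.726 = 2.163×10⁻⁶ einstein.
Absorbed by unknown: 0.226 × 2.163×10⁻⁶ = 4.888×10⁻⁷ mol.
Φ(unknown) = 1.22×10⁻⁷ / 4.888×10⁻⁷ = 0.25.

Φ = 0.25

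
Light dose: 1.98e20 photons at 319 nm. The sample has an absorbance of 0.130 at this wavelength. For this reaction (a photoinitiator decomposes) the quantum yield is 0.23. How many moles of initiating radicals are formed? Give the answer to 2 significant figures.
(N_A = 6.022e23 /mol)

Moles of photons: 1.98e20 / 6.022e23 = 3.288e-4 mol.
Fraction absorbed: 1 − 10^(−0.130) = 0.2587.
Photons absorbed: 0.2587 × 3.288e-4 = 8.506e-5 mol.
Product: Φ × n_abs = 0.23 × 8.506e-5 = 1.956e-5 mol.

2.0e-5 mol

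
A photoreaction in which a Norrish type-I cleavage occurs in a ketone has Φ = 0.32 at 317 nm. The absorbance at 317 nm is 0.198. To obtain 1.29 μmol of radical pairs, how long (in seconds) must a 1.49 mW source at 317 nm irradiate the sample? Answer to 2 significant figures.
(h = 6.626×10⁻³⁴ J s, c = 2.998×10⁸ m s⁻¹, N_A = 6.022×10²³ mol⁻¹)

Product: 1.29 μmol = 1.29×10⁻⁶ mol.
Photons that must be absorbed: 1.29×10⁻⁶ / 0.32 = 4.031×10⁻⁶ mol.
Fraction absorbed: 1 − 10^(−0.198) = 0.3661.
Incident photons needed: 4.031×10⁻⁶ / 0.3661 = 1.101×10⁻⁵ mol.
Photon energy: hc/λ = 6.266×10⁻¹⁹ J; per mole, 3.773×10⁵ J mol⁻¹.
Energy required: 1.101×10⁻⁵ × 3.773×10⁵ = 4.154 J.
Time: 4.154 J / 0.00149 W = 2800 s.

t ≈ 2800 s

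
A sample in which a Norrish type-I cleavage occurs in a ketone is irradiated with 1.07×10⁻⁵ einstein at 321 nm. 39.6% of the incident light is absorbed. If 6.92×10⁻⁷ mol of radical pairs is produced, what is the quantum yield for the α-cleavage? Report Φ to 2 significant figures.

Photons absorbed: 0.396 × 1.07×10⁻⁵ = 4.237×10⁻⁶ mol.
Φ = 6.92×10⁻⁷ mol / 4.237×10⁻⁶ mol photons = 0.16.

Φ = 0.16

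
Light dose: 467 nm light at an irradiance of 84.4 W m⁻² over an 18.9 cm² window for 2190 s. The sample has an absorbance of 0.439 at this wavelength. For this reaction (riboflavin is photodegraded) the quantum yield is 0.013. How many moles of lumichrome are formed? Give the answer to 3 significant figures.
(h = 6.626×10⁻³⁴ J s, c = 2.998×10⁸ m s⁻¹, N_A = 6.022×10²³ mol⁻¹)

Photon energy at 467 nm: hc/λ = (6.626×10⁻³⁴)(2.998×10⁸)/(467×10⁻⁹) = 4.254×10⁻¹⁹ J.
Energy delivered: (84.4 W m⁻²)(18.9×10⁻⁴ m²)(2190 s) = 349.3 J.
Photons incident: 349.3 / 4.254×10⁻¹⁹ = 8.211×10²⁰, i.e. 8.211×10²⁰/6.022×10²³ = 0.001364 mol.
Fraction absorbed: 1 − 10^(−0.439) = 0.6361.
Photons absorbed: 0.6361 × 0.001364 = 8.676×10⁻⁴ mol.
Product: Φ × n_abs = 0.013 × 8.676×10⁻⁴ = 1.128×10⁻⁵ mol.

1.13×10⁻⁵ mol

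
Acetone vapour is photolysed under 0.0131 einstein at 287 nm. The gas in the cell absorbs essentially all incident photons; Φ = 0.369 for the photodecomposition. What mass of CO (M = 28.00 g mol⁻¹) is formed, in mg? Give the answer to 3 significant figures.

Product: Φ × n_abs = 0.369 × 0.0131 = 0.004834 mol.
Mass: 0.004834 × 28.00 = 0.1354 g = 135 mg.

135 mg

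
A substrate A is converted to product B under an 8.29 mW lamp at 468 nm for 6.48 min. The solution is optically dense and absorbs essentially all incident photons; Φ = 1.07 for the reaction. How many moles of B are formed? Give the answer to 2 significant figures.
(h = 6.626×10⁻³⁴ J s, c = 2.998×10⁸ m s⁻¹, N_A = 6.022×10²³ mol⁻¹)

1.3×10⁻⁵ mol

Photon energy at 468 nm: hc/λ = (6.626×10⁻³⁴)(2.998×10⁸)/(468×10⁻⁹) = 4.245×10⁻¹⁹ J.
Energy delivered: (8.29 mW)(388.8 s) = 3.223 J.
Photons incident: 3.223 / 4.245×10⁻¹⁹ = 7.592×10¹⁸, i.e. 7.592×10¹⁸/6.022×10²³ = 1.261×10⁻⁵ mol.
Product: Φ × n_abs = 1.07 × 1.261×10⁻⁵ = 1.349×10⁻⁵ mol.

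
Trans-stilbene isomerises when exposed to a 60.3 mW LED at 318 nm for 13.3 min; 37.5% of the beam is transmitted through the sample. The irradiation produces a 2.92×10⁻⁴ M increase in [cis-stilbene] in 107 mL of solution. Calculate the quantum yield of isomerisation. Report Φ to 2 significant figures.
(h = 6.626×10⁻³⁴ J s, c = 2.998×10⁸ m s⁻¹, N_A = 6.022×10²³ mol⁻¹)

Φ = 0.39

Product: (2.92×10⁻⁴ M)(0.107 L) = 3.124×10⁻⁵ mol.
Photon energy at 318 nm: hc/λ = (6.626×10⁻³⁴)(2.998×10⁸)/(318×10⁻⁹) = 6.247×10⁻¹⁹ J.
Energy delivered: (60.3 mW)(798 s) = 48.12 J.
Photons incident: 48.12 / 6.247×10⁻¹⁹ = 7.703×10¹⁹, i.e. 7.703×10¹⁹/6.022×10²³ = 1.279×10⁻⁴ mol.
Fraction absorbed: 1 − 37.5/100 = 0.6250.
Photons absorbed: 0.6250 × 1.279×10⁻⁴ = 7.994×10⁻⁵ mol.
Φ = 3.124×10⁻⁵ mol / 7.994×10⁻⁵ mol photons = 0.39.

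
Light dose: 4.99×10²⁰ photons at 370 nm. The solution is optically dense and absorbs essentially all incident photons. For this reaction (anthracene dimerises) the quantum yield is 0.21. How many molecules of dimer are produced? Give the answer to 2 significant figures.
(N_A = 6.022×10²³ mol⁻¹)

Moles of photons: 4.99×10²⁰ / 6.022×10²³ = 8.286×10⁻⁴ mol.
Product: Φ × n_abs = 0.21 × 8.286×10⁻⁴ = 1.740×10⁻⁴ mol.
As a count: 1.740×10⁻⁴ × 6.022×10²³ = 1.0×10²⁰.

1.0×10²⁰ molecules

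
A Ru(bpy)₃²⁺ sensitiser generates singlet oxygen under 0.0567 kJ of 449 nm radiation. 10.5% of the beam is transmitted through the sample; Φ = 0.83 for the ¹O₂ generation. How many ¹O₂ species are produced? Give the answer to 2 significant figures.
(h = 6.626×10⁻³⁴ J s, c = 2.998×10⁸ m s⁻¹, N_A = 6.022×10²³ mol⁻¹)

9.5×10¹⁹ species

Photon energy at 449 nm: hc/λ = (6.626×10⁻³⁴)(2.998×10⁸)/(449×10⁻⁹) = 4.424×10⁻¹⁹ J.
Incident energy: 0.0567 kJ = 56.7 J.
Photons incident: 56.7 / 4.424×10⁻¹⁹ = 1.282×10²⁰, i.e. 1.282×10²⁰/6.022×10²³ = 2.129×10⁻⁴ mol.
Fraction absorbed: 1 − 10.5/100 = 0.8950.
Photons absorbed: 0.8950 × 2.129×10⁻⁴ = 1.905×10⁻⁴ mol.
Product: Φ × n_abs = 0.83 × 1.905×10⁻⁴ = 1.581×10⁻⁴ mol.
As a count: 1.581×10⁻⁴ × 6.022×10²³ = 9.5×10¹⁹.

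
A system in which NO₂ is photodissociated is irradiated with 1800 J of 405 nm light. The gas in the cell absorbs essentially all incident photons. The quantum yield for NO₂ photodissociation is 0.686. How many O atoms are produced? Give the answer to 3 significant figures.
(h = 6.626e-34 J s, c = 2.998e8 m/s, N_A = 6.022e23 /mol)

2.52e21 atoms

Photon energy at 405 nm: hc/λ = (6.626e-34)(2.998e8)/(405e-9) = 4.905e-19 J.
Photons incident: 1800 / 4.905e-19 = 3.670e21, i.e. 3.670e21/6.022e23 = 0.006094 mol.
Product: Φ × n_abs = 0.686 × 0.006094 = 0.004180 mol.
As a count: 0.004180 × 6.022e23 = 2.52e21.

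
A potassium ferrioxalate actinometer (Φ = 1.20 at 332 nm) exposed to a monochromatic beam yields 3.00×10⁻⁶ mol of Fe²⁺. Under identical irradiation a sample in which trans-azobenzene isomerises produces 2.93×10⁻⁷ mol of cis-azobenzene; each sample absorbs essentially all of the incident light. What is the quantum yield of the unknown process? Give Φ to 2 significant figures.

Φ = 0.12

Photons absorbed by the actinometer: 3.00×10⁻⁶ / 1.20 = 2.500×10⁻⁶ mol.
Φ(unknown) = 2.93×10⁻⁷ / 2.500×10⁻⁶ = 0.12.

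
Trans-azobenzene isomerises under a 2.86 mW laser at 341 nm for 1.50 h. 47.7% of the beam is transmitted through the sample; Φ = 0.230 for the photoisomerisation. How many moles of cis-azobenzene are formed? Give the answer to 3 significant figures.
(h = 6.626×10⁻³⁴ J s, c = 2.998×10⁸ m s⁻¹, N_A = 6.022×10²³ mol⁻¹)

Photon energy at 341 nm: hc/λ = (6.626×10⁻³⁴)(2.998×10⁸)/(341×10⁻⁹) = 5.825×10⁻¹⁹ J.
Energy delivered: (2.86 mW)(5400 s) = 15.44 J.
Photons incident: 15.44 / 5.825×10⁻¹⁹ = 2.651×10¹⁹, i.e. 2.651×10¹⁹/6.022×10²³ = 4.402×10⁻⁵ mol.
Fraction absorbed: 1 − 47.7/100 = 0.5230.
Photons absorbed: 0.5230 × 4.402×10⁻⁵ = 2.302×10⁻⁵ mol.
Product: Φ × n_abs = 0.230 × 2.302×10⁻⁵ = 5.295×10⁻⁶ mol.

5.30×10⁻⁶ mol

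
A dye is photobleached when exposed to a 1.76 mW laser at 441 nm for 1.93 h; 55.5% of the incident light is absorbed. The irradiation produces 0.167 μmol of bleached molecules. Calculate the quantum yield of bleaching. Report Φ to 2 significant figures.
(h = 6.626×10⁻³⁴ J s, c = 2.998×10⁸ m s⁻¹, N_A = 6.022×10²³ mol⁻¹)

Φ = 0.0067

Product: 0.167 μmol = 1.67×10⁻⁷ mol.
Photon energy at 441 nm: hc/λ = (6.626×10⁻³⁴)(2.998×10⁸)/(441×10⁻⁹) = 4.504×10⁻¹⁹ J.
Energy delivered: (1.76 mW)(6948 s) = 12.23 J.
Photons incident: 12.23 / 4.504×10⁻¹⁹ = 2.715×10¹⁹, i.e. 2.715×10¹⁹/6.022×10²³ = 4.508×10⁻⁵ mol.
Photons absorbed: 0.555 × 4.508×10⁻⁵ = 2.502×10⁻⁵ mol.
Φ = 1.67×10⁻⁷ mol / 2.502×10⁻⁵ mol photons = 0.0067.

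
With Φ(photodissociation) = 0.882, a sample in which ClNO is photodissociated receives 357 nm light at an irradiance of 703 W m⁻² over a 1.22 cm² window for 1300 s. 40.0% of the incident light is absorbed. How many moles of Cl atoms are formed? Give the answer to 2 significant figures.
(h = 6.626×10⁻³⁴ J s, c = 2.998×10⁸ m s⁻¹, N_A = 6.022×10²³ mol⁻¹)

Photon energy at 357 nm: hc/λ = (6.626×10⁻³⁴)(2.998×10⁸)/(357×10⁻⁹) = 5.564×10⁻¹⁹ J.
Energy delivered: (703 W m⁻²)(1.22×10⁻⁴ m²)(1300 s) = 111.5 J.
Photons incident: 111.5 / 5.564×10⁻¹⁹ = 2.004×10²⁰, i.e. 2.004×10²⁰/6.022×10²³ = 3.328×10⁻⁴ mol.
Photons absorbed: 0.400 × 3.328×10⁻⁴ = 1.331×10⁻⁴ mol.
Product: Φ × n_abs = 0.882 × 1.331×10⁻⁴ = 1.174×10⁻⁴ mol.

1.2×10⁻⁴ mol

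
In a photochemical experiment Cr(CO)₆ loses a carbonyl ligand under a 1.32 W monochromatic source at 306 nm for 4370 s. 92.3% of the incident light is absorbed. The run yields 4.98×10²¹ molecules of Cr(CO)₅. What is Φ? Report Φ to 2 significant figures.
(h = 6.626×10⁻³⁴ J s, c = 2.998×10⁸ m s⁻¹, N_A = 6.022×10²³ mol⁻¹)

Φ = 0.61

Product: 4.98×10²¹ / 6.022×10²³ = 0.008270 mol.
Photon energy at 306 nm: hc/λ = (6.626×10⁻³⁴)(2.998×10⁸)/(306×10⁻⁹) = 6.492×10⁻¹⁹ J.
Energy delivered: (1.32 W)(4370 s) = 5768 J.
Photons incident: 5768 / 6.492×10⁻¹⁹ = 8.885×10²¹, i.e. 8.885×10²¹/6.022×10²³ = 0.01475 mol.
Photons absorbed: 0.923 × 0.01475 = 0.01361 mol.
Φ = 0.008270 mol / 0.01361 mol photons = 0.61.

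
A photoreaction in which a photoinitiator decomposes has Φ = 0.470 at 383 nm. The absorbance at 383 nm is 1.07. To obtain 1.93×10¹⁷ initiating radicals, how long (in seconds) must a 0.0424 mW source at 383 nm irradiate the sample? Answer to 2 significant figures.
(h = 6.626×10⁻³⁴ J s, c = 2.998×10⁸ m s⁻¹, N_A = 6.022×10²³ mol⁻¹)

Product: 1.93×10¹⁷ / 6.022×10²³ = 3.205×10⁻⁷ mol.
Photons that must be absorbed: 3.205×10⁻⁷ / 0.470 = 6.819×10⁻⁷ mol.
Fraction absorbed: 1 − 10^(−1.07) = 0.9149.
Incident photons needed: 6.819×10⁻⁷ / 0.9149 = 7.453×10⁻⁷ mol.
Photon energy: hc/λ = 5.187×10⁻¹⁹ J; per mole, 3.124×10⁵ J mol⁻¹.
Energy required: 7.453×10⁻⁷ × 3.124×10⁵ = 0.2328 J.
Time: 0.2328 J / 4.24e-05 W = 5500 s.

t ≈ 5500 s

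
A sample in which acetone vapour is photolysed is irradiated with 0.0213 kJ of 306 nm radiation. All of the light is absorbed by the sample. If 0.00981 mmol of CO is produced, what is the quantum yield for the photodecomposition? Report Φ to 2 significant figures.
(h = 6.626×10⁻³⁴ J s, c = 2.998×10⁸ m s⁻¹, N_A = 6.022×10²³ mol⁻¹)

Product: 0.00981 mmol = 9.81×10⁻⁶ mol.
Photon energy at 306 nm: hc/λ = (6.626×10⁻³⁴)(2.998×10⁸)/(306×10⁻⁹) = 6.492×10⁻¹⁹ J.
Incident energy: 0.0213 kJ = 21.3 J.
Photons incident: 21.3 / 6.492×10⁻¹⁹ = 3.281×10¹⁹, i.e. 3.281×10¹⁹/6.022×10²³ = 5.448×10⁻⁵ mol.
Φ = 9.81×10⁻⁶ mol / 5.448×10⁻⁵ mol photons = 0.18.

Φ = 0.18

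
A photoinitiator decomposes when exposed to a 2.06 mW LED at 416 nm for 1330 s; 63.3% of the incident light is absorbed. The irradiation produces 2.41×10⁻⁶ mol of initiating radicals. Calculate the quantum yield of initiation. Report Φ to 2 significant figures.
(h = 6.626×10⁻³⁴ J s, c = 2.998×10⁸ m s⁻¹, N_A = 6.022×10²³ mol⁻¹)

Φ = 0.40

Photon energy at 416 nm: hc/λ = (6.626×10⁻³⁴)(2.998×10⁸)/(416×10⁻⁹) = 4.775×10⁻¹⁹ J.
Energy delivered: (2.06 mW)(1330 s) = 2.740 J.
Photons incident: 2.740 / 4.775×10⁻¹⁹ = 5.738×10¹⁸, i.e. 5.738×10¹⁸/6.022×10²³ = 9.528×10⁻⁶ mol.
Photons absorbed: 0.633 × 9.528×10⁻⁶ = 6.031×10⁻⁶ mol.
Φ = 2.41×10⁻⁶ mol / 6.031×10⁻⁶ mol photons = 0.40.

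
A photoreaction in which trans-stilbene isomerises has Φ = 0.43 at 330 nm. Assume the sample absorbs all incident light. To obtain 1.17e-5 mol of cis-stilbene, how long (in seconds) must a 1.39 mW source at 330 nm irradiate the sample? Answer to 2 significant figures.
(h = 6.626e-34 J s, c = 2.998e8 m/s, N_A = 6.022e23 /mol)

Photons that must be absorbed: 1.17e-5 / 0.43 = 2.721e-5 mol.
Photon energy: hc/λ = 6.020e-19 J; per mole, 3.625e5 J mol⁻¹.
Energy required: 2.721e-5 × 3.625e5 = 9.864 J.
Time: 9.864 J / 0.00139 W = 7100 s.

t ≈ 7100 s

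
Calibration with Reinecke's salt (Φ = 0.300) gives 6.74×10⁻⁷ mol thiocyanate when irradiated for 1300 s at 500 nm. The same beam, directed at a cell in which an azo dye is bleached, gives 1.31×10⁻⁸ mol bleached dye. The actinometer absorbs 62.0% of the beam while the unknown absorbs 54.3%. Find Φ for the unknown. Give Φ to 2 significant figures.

Photons absorbed by the actinometer: 6.74×10⁻⁷ / 0.300 = 2.247×10⁻⁶ mol.
Incident flux: 2.247×10⁻⁶ / 0.620 = 3.624×10⁻⁶ einstein.
Absorbed by unknown: 0.543 × 3.624×10⁻⁶ = 1.968×10⁻⁶ mol.
Φ(unknown) = 1.31×10⁻⁸ / 1.968×10⁻⁶ = 0.0067.

Φ = 0.0067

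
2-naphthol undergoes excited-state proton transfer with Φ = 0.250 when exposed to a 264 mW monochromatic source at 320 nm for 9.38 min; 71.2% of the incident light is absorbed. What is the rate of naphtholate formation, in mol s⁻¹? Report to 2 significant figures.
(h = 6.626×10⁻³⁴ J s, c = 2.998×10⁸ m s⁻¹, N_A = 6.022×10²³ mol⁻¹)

1.3×10⁻⁷ mol s⁻¹

Photon energy at 320 nm: hc/λ = (6.626×10⁻³⁴)(2.998×10⁸)/(320×10⁻⁹) = 6.208×10⁻¹⁹ J.
Energy delivered: (264 mW)(562.8 s) = 148.6 J.
Photons incident: 148.6 / 6.208×10⁻¹⁹ = 2.394×10²⁰, i.e. 2.394×10²⁰/6.022×10²³ = 3.975×10⁻⁴ mol.
Photons absorbed: 0.712 × 3.975×10⁻⁴ = 2.830×10⁻⁴ mol.
Product formed: 0.250 × 2.830×10⁻⁴ = 7.075×10⁻⁵ mol.
Rate: 7.075×10⁻⁵ / 562.8 s = 1.3×10⁻⁷ mol s⁻¹.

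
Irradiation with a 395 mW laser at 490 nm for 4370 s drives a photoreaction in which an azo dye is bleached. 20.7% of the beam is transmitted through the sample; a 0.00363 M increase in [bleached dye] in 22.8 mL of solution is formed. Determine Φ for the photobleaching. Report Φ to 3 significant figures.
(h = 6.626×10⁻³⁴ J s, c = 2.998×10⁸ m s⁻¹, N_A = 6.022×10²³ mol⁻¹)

Product: (0.00363 M)(0.0228 L) = 8.276×10⁻⁵ mol.
Photon energy at 490 nm: hc/λ = (6.626×10⁻³⁴)(2.998×10⁸)/(490×10⁻⁹) = 4.054×10⁻¹⁹ J.
Energy delivered: (395 mW)(4370 s) = 1726 J.
Photons incident: 1726 / 4.054×10⁻¹⁹ = 4.258×10²¹, i.e. 4.258×10²¹/6.022×10²³ = 0.007071 mol.
Fraction absorbed: 1 − 20.7/100 = 0.7930.
Photons absorbed: 0.7930 × 0.007071 = 0.005607 mol.
Φ = 8.276×10⁻⁵ mol / 0.005607 mol photons = 0.0148.

Φ = 0.0148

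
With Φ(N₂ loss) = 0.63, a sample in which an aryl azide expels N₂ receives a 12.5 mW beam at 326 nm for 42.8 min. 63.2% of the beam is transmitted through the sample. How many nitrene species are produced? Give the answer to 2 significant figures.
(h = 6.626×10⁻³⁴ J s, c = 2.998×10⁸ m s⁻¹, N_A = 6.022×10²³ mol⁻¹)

Photon energy at 326 nm: hc/λ = (6.626×10⁻³⁴)(2.998×10⁸)/(326×10⁻⁹) = 6.093×10⁻¹⁹ J.
Energy delivered: (12.5 mW)(2568 s) = 32.10 J.
Photons incident: 32.10 / 6.093×10⁻¹⁹ = 5.268×10¹⁹, i.e. 5.268×10¹⁹/6.022×10²³ = 8.748×10⁻⁵ mol.
Fraction absorbed: 1 − 63.2/100 = 0.3680.
Photons absorbed: 0.3680 × 8.748×10⁻⁵ = 3.219×10⁻⁵ mol.
Product: Φ × n_abs = 0.63 × 3.219×10⁻⁵ = 2.028×10⁻⁵ mol.
As a count: 2.028×10⁻⁵ × 6.022×10²³ = 1.2×10¹⁹.

1.2×10¹⁹ species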